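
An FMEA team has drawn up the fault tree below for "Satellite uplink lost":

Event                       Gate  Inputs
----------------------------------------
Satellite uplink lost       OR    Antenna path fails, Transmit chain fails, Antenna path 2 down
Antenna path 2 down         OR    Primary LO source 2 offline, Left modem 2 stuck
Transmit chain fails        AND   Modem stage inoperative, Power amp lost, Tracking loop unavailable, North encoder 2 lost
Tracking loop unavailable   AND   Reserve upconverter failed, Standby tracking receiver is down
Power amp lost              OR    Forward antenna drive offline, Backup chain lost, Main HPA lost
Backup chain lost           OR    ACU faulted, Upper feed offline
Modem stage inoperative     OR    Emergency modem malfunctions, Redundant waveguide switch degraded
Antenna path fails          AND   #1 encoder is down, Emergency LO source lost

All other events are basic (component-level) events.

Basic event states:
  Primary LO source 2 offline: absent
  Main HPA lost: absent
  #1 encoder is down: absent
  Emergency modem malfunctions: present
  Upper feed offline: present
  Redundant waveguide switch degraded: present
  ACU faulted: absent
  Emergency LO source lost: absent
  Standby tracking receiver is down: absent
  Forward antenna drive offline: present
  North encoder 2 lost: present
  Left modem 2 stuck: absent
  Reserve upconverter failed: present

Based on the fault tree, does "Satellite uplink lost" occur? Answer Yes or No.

No

Antenna path fails [AND]: #1 encoder is down=not, Emergency LO source lost=not → not all inputs occur → does not occur.
Modem stage inoperative [OR]: Emergency modem malfunctions=occurs, Redundant waveguide switch degraded=occurs → at least one input occurs → occurs.
Backup chain lost [OR]: ACU faulted=not, Upper feed offline=occurs → at least one input occurs → occurs.
Power amp lost [OR]: Forward antenna drive offline=occurs, Backup chain lost=occurs, Main HPA lost=not → at least one input occurs → occurs.
Tracking loop unavailable [AND]: Reserve upconverter failed=occurs, Standby tracking receiver is down=not → not all inputs occur → does not occur.
Transmit chain fails [AND]: Modem stage inoperative=occurs, Power amp lost=occurs, Tracking loop unavailable=not, North encoder 2 lost=occurs → not all inputs occur → does not occur.
Antenna path 2 down [OR]: Primary LO source 2 offline=not, Left modem 2 stuck=not → no input occurs → does not occur.
Satellite uplink lost [OR]: Antenna path fails=not, Transmit chain fails=not, Antenna path 2 down=not → no input occurs → does not occur.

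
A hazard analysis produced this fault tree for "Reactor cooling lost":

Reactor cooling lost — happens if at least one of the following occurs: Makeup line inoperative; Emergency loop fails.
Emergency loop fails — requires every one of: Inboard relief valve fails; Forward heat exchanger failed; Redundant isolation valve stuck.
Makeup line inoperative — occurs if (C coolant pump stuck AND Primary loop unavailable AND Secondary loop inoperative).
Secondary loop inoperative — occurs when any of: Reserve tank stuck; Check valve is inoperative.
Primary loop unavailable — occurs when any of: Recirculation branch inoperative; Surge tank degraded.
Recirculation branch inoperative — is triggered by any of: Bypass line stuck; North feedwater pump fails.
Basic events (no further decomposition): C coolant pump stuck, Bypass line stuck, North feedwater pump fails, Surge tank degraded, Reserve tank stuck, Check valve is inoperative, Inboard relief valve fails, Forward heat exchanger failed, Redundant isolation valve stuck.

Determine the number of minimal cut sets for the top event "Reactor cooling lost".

Recirculation branch inoperative [OR]: union of children's cut sets → 2 cut set(s).
Primary loop unavailable [OR]: union of children's cut sets → 3 cut set(s).
Secondary loop inoperative [OR]: union of children's cut sets → 2 cut set(s).
Makeup line inoperative [AND]: one cut set from each child combined → 1 × 3 × 2 = 6 cut set(s).
Emergency loop fails [AND]: one cut set from each child combined → 1 × 1 × 1 = 1 cut set(s).
Reactor cooling lost [OR]: union of children's cut sets → 7 cut set(s).
Minimal cut sets: {Bypass line stuck, C coolant pump stuck, Reserve tank stuck}; {Bypass line stuck, C coolant pump stuck, Check valve is inoperative}; {C coolant pump stuck, North feedwater pump fails, Reserve tank stuck}; {C coolant pump stuck, Check valve is inoperative, North feedwater pump fails}; {C coolant pump stuck, Reserve tank stuck, Surge tank degraded}; {C coolant pump stuck, Check valve is inoperative, Surge tank degraded}; {Forward heat exchanger failed, Inboard relief valve fails, Redundant isolation valve stuck}.

7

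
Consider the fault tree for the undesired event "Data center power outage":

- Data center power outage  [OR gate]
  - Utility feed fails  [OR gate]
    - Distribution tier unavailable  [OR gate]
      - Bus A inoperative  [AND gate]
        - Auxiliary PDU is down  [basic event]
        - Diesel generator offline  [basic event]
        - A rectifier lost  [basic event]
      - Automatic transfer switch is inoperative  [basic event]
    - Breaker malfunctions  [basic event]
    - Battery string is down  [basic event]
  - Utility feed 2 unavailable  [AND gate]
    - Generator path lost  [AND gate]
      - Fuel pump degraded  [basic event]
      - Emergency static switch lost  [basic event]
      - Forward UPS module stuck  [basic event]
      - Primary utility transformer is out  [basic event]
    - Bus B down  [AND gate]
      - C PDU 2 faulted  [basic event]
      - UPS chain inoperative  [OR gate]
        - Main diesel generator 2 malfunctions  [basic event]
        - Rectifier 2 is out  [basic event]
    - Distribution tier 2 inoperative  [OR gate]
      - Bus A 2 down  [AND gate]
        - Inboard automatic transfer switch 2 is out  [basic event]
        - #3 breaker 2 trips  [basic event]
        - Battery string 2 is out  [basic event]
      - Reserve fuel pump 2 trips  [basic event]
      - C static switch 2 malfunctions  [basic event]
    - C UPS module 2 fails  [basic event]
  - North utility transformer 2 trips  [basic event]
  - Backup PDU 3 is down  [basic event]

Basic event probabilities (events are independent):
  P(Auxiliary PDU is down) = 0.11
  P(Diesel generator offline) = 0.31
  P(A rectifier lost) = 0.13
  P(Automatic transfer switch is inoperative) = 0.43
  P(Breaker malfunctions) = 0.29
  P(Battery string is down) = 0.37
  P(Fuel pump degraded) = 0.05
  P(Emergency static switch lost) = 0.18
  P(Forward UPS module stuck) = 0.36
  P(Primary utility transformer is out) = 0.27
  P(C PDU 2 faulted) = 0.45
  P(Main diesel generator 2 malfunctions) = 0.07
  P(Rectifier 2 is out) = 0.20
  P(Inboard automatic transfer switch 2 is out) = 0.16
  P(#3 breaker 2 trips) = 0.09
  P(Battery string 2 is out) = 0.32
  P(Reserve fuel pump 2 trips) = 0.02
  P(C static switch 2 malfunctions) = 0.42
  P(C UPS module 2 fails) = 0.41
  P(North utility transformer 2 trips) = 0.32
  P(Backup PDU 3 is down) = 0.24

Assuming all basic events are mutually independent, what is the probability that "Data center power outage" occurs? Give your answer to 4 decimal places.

0.8688

P(Bus A inoperative) [AND] = 0.11 × 0.31 × 0.13 = 0.004433
P(Distribution tier unavailable) [OR] = 1 − (1−0.004433) × (1−0.43) = 0.432527
P(Utility feed fails) [OR] = 1 − (1−0.432527) × (1−0.29) × (1−0.37) = 0.746169
P(Generator path lost) [AND] = 0.05 × 0.18 × 0.36 × 0.27 = 0.000875
P(UPS chain inoperative) [OR] = 1 − (1−0.07) × (1−0.20) = 0.256000
P(Bus B down) [AND] = 0.45 × 0.256000 = 0.115200
P(Bus A 2 down) [AND] = 0.16 × 0.09 × 0.32 = 0.004608
P(Distribution tier 2 inoperative) [OR] = 1 − (1−0.004608) × (1−0.02) × (1−0.42) = 0.434219
P(Utility feed 2 unavailable) [AND] = 0.000875 × 0.115200 × 0.434219 × 0.41 = 0.000018
P(Data center power outage) [OR] = 1 − (1−0.746169) × (1−0.000018) × (1−0.32) × (1−0.24) = 0.868823
Rounded to 4 decimal places: P(Data center power outage) ≈ 0.8688.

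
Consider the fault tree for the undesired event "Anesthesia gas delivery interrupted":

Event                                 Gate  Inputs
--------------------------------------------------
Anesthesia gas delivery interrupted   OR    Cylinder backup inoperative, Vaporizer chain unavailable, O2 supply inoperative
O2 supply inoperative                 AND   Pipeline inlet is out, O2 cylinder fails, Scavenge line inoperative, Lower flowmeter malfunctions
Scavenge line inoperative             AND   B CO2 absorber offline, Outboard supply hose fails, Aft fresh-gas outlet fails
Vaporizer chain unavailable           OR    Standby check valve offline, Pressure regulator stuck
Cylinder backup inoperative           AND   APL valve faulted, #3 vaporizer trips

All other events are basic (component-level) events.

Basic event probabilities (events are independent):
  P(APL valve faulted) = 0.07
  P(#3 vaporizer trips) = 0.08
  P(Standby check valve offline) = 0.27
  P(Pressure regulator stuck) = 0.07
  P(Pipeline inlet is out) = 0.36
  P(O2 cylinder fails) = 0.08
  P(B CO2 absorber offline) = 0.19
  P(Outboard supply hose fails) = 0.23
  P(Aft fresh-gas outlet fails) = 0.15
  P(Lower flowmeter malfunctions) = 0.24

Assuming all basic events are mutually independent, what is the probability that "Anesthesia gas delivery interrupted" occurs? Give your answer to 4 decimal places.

P(Cylinder backup inoperative) [AND] = 0.07 × 0.08 = 0.005600
P(Vaporizer chain unavailable) [OR] = 1 − (1−0.27) × (1−0.07) = 0.321100
P(Scavenge line inoperative) [AND] = 0.19 × 0.23 × 0.15 = 0.006555
P(O2 supply inoperative) [AND] = 0.36 × 0.08 × 0.006555 × 0.24 = 0.000045
P(Anesthesia gas delivery interrupted) [OR] = 1 − (1−0.005600) × (1−0.321100) × (1−0.000045) = 0.324932
Rounded to 4 decimal places: P(Anesthesia gas delivery interrupted) ≈ 0.3249.

0.3249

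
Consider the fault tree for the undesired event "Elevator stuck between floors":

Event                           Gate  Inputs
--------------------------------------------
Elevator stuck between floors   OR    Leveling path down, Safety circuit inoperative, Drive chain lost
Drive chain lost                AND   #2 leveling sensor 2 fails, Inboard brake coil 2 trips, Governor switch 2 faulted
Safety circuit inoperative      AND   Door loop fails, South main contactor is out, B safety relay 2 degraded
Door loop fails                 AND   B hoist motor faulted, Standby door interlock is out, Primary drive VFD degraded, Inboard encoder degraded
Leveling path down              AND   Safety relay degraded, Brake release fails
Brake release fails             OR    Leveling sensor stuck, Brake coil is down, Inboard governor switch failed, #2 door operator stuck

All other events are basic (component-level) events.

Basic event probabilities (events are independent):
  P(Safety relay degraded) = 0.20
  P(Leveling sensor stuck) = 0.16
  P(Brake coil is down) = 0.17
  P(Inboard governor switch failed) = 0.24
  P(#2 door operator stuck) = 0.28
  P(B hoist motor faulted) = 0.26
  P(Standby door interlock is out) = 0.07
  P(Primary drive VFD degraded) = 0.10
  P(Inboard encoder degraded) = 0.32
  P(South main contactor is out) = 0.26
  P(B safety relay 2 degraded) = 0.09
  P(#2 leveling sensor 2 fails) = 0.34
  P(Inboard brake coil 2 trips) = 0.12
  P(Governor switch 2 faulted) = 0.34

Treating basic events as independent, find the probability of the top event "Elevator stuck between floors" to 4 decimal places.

P(Brake release fails) [OR] = 1 − (1−0.16) × (1−0.17) × (1−0.24) × (1−0.28) = 0.618492
P(Leveling path down) [AND] = 0.20 × 0.618492 = 0.123698
P(Door loop fails) [AND] = 0.26 × 0.07 × 0.10 × 0.32 = 0.000582
P(Safety circuit inoperative) [AND] = 0.000582 × 0.26 × 0.09 = 0.000014
P(Drive chain lost) [AND] = 0.34 × 0.12 × 0.34 = 0.013872
P(Elevator stuck between floors) [OR] = 1 − (1−0.123698) × (1−0.000014) × (1−0.013872) = 0.135866
Rounded to 4 decimal places: P(Elevator stuck between floors) ≈ 0.1359.

0.1359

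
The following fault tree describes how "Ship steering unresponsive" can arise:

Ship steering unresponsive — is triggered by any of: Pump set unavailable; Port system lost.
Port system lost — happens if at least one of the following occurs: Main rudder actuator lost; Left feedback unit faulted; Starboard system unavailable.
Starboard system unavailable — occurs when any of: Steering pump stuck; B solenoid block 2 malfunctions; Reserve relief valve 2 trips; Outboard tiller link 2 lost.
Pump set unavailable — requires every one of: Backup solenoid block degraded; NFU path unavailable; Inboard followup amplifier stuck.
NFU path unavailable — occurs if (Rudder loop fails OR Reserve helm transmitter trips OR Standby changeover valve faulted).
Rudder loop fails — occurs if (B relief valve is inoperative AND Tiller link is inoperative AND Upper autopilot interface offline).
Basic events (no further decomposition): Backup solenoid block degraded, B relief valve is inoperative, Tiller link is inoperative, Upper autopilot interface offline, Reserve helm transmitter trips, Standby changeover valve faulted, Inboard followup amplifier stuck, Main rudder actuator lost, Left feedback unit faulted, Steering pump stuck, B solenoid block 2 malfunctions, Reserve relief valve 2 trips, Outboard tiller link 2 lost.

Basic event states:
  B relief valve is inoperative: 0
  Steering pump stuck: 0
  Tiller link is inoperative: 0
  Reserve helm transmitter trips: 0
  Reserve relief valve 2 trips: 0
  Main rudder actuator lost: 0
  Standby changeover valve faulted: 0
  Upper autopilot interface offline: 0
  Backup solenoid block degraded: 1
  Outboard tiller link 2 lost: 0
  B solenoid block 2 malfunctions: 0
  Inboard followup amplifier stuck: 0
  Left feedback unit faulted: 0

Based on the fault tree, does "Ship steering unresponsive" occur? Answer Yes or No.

No

Rudder loop fails [AND]: B relief valve is inoperative=not, Tiller link is inoperative=not, Upper autopilot interface offline=not → not all inputs occur → does not occur.
NFU path unavailable [OR]: Rudder loop fails=not, Reserve helm transmitter trips=not, Standby changeover valve faulted=not → no input occurs → does not occur.
Pump set unavailable [AND]: Backup solenoid block degraded=occurs, NFU path unavailable=not, Inboard followup amplifier stuck=not → not all inputs occur → does not occur.
Starboard system unavailable [OR]: Steering pump stuck=not, B solenoid block 2 malfunctions=not, Reserve relief valve 2 trips=not, Outboard tiller link 2 lost=not → no input occurs → does not occur.
Port system lost [OR]: Main rudder actuator lost=not, Left feedback unit faulted=not, Starboard system unavailable=not → no input occurs → does not occur.
Ship steering unresponsive [OR]: Pump set unavailable=not, Port system lost=not → no input occurs → does not occur.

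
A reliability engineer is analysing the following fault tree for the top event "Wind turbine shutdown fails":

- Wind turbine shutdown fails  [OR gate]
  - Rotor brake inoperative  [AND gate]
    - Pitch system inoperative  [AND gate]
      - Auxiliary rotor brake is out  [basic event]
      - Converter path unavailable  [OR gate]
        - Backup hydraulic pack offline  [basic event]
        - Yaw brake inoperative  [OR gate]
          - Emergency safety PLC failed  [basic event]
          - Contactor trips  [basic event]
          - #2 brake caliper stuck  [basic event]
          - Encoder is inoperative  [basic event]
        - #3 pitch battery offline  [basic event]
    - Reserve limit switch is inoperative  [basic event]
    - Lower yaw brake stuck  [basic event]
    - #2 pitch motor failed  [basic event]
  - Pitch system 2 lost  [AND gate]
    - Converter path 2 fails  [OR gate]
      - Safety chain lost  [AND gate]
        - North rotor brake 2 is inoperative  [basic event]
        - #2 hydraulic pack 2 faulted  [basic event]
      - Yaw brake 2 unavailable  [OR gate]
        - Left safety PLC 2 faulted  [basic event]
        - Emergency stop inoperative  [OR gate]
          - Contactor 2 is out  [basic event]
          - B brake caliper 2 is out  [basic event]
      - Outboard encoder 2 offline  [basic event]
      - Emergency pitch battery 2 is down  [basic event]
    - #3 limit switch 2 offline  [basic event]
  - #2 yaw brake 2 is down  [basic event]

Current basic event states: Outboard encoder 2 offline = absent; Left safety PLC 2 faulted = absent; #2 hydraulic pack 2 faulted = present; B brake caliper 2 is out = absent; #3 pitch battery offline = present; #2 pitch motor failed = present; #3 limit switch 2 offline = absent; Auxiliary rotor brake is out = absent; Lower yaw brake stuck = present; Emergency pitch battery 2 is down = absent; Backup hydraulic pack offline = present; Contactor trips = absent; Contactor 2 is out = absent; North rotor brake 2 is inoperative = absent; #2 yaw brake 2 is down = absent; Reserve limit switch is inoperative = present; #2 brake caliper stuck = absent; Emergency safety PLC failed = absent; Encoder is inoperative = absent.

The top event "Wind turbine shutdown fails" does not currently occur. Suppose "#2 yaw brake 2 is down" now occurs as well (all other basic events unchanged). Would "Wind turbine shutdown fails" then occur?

Yes

Counterfactual: set "#2 yaw brake 2 is down" to occurred.
Yaw brake inoperative [OR]: Emergency safety PLC failed=not, Contactor trips=not, #2 brake caliper stuck=not, Encoder is inoperative=not → no input occurs → does not occur.
Converter path unavailable [OR]: Backup hydraulic pack offline=occurs, Yaw brake inoperative=not, #3 pitch battery offline=occurs → at least one input occurs → occurs.
Pitch system inoperative [AND]: Auxiliary rotor brake is out=not, Converter path unavailable=occurs → not all inputs occur → does not occur.
Rotor brake inoperative [AND]: Pitch system inoperative=not, Reserve limit switch is inoperative=occurs, Lower yaw brake stuck=occurs, #2 pitch motor failed=occurs → not all inputs occur → does not occur.
Safety chain lost [AND]: North rotor brake 2 is inoperative=not, #2 hydraulic pack 2 faulted=occurs → not all inputs occur → does not occur.
Emergency stop inoperative [OR]: Contactor 2 is out=not, B brake caliper 2 is out=not → no input occurs → does not occur.
Yaw brake 2 unavailable [OR]: Left safety PLC 2 faulted=not, Emergency stop inoperative=not → no input occurs → does not occur.
Converter path 2 fails [OR]: Safety chain lost=not, Yaw brake 2 unavailable=not, Outboard encoder 2 offline=not, Emergency pitch battery 2 is down=not → no input occurs → does not occur.
Pitch system 2 lost [AND]: Converter path 2 fails=not, #3 limit switch 2 offline=not → not all inputs occur → does not occur.
Wind turbine shutdown fails [OR]: Rotor brake inoperative=not, Pitch system 2 lost=not, #2 yaw brake 2 is down=occurs → at least one input occurs → occurs.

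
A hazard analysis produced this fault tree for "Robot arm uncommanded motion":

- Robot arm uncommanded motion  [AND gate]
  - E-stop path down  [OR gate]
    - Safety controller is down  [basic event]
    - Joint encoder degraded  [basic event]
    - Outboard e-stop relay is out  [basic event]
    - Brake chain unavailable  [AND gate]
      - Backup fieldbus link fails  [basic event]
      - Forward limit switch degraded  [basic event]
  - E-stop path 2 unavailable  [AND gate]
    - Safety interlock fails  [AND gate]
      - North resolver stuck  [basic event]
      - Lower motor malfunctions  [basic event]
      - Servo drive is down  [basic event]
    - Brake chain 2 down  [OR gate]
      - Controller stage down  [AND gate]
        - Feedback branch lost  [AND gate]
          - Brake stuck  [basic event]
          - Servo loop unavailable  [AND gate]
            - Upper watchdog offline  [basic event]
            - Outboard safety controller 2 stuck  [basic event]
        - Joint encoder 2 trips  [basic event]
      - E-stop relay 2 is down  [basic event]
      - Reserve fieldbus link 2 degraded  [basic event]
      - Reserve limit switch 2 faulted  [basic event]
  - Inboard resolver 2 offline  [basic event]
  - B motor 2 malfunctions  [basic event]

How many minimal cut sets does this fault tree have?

Brake chain unavailable [AND]: one cut set from each child combined → 1 × 1 = 1 cut set(s).
E-stop path down [OR]: union of children's cut sets → 4 cut set(s).
Safety interlock fails [AND]: one cut set from each child combined → 1 × 1 × 1 = 1 cut set(s).
Servo loop unavailable [AND]: one cut set from each child combined → 1 × 1 = 1 cut set(s).
Feedback branch lost [AND]: one cut set from each child combined → 1 × 1 = 1 cut set(s).
Controller stage down [AND]: one cut set from each child combined → 1 × 1 = 1 cut set(s).
Brake chain 2 down [OR]: union of children's cut sets → 4 cut set(s).
E-stop path 2 unavailable [AND]: one cut set from each child combined → 1 × 4 = 4 cut set(s).
Robot arm uncommanded motion [AND]: one cut set from each child combined → 4 × 4 × 1 × 1 = 16 cut set(s).

16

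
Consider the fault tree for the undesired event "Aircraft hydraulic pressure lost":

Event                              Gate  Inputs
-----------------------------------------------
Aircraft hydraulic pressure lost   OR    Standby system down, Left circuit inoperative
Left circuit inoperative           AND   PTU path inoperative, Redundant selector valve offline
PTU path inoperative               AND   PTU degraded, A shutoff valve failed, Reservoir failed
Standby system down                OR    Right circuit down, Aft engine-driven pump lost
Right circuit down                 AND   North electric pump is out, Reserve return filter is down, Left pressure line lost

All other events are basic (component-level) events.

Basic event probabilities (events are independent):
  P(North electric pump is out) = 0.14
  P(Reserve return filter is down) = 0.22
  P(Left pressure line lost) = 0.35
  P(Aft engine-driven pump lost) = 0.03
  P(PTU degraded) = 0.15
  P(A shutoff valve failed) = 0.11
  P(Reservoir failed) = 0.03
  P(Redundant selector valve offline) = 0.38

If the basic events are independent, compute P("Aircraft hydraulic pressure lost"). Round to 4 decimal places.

P(Right circuit down) [AND] = 0.14 × 0.22 × 0.35 = 0.010780
P(Standby system down) [OR] = 1 − (1−0.010780) × (1−0.03) = 0.040457
P(PTU path inoperative) [AND] = 0.15 × 0.11 × 0.03 = 0.000495
P(Left circuit inoperative) [AND] = 0.000495 × 0.38 = 0.000188
P(Aircraft hydraulic pressure lost) [OR] = 1 − (1−0.040457) × (1−0.000188) = 0.040637
Rounded to 4 decimal places: P(Aircraft hydraulic pressure lost) ≈ 0.0406.

0.0406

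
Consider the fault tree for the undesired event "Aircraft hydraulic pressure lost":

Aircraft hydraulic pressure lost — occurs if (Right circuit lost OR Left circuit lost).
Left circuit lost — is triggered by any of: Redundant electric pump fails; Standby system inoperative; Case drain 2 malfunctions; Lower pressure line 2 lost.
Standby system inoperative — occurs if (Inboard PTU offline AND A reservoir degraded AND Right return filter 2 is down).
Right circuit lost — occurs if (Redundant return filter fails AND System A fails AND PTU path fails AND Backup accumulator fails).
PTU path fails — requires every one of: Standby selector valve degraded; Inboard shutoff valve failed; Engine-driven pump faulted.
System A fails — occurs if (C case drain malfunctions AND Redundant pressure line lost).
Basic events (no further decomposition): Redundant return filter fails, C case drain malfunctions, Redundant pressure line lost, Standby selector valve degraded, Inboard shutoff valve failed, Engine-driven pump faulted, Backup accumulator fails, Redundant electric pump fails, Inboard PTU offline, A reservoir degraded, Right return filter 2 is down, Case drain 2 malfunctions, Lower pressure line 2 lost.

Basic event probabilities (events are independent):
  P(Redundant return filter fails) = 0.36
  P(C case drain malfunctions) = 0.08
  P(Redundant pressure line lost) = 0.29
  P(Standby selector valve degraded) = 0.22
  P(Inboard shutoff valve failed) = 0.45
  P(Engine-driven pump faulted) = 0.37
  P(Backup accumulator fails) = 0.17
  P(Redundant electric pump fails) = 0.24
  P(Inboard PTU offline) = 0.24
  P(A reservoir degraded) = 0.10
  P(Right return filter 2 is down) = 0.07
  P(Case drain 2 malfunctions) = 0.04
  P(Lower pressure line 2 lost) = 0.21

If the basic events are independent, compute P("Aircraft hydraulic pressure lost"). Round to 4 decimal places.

P(System A fails) [AND] = 0.08 × 0.29 = 0.023200
P(PTU path fails) [AND] = 0.22 × 0.45 × 0.37 = 0.036630
P(Right circuit lost) [AND] = 0.36 × 0.023200 × 0.036630 × 0.17 = 0.000052
P(Standby system inoperative) [AND] = 0.24 × 0.10 × 0.07 = 0.001680
P(Left circuit lost) [OR] = 1 − (1−0.24) × (1−0.001680) × (1−0.04) × (1−0.21) = 0.424584
P(Aircraft hydraulic pressure lost) [OR] = 1 − (1−0.000052) × (1−0.424584) = 0.424614
Rounded to 4 decimal places: P(Aircraft hydraulic pressure lost) ≈ 0.4246.

0.4246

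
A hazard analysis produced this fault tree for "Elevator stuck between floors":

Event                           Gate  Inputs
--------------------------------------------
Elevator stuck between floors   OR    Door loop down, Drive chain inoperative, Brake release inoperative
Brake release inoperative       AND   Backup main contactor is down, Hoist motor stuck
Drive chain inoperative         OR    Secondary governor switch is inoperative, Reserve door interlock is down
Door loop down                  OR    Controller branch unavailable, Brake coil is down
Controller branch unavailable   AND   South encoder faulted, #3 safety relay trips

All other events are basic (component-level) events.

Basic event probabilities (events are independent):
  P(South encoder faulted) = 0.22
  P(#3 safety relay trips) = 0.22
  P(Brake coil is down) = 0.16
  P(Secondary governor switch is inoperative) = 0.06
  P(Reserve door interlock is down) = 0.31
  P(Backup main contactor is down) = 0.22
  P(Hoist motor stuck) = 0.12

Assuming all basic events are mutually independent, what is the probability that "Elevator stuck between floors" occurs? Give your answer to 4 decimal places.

P(Controller branch unavailable) [AND] = 0.22 × 0.22 = 0.048400
P(Door loop down) [OR] = 1 − (1−0.048400) × (1−0.16) = 0.200656
P(Drive chain inoperative) [OR] = 1 − (1−0.06) × (1−0.31) = 0.351400
P(Brake release inoperative) [AND] = 0.22 × 0.12 = 0.026400
P(Elevator stuck between floors) [OR] = 1 − (1−0.200656) × (1−0.351400) × (1−0.026400) = 0.495233
Rounded to 4 decimal places: P(Elevator stuck between floors) ≈ 0.4952.

0.4952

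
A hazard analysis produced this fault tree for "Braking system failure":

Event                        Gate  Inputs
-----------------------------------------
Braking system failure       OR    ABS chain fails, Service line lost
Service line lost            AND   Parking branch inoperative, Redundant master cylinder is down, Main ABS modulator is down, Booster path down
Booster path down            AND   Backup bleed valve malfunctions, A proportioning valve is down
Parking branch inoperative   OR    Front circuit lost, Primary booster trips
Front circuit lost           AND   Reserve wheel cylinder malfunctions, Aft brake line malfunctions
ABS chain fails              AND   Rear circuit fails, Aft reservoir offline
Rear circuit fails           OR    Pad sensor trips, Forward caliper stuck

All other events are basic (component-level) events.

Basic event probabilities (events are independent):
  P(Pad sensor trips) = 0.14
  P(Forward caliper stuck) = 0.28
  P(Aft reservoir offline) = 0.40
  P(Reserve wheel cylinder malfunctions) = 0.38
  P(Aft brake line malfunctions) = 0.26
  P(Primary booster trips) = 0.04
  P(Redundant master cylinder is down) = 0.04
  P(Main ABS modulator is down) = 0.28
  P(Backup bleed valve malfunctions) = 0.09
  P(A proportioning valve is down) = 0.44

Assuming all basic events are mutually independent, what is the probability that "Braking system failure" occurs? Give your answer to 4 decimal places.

0.1524

P(Rear circuit fails) [OR] = 1 − (1−0.14) × (1−0.28) = 0.380800
P(ABS chain fails) [AND] = 0.380800 × 0.40 = 0.152320
P(Front circuit lost) [AND] = 0.38 × 0.26 = 0.098800
P(Parking branch inoperative) [OR] = 1 − (1−0.098800) × (1−0.04) = 0.134848
P(Booster path down) [AND] = 0.09 × 0.44 = 0.039600
P(Service line lost) [AND] = 0.134848 × 0.04 × 0.28 × 0.039600 = 0.000060
P(Braking system failure) [OR] = 1 − (1−0.152320) × (1−0.000060) = 0.152371
Rounded to 4 decimal places: P(Braking system failure) ≈ 0.1524.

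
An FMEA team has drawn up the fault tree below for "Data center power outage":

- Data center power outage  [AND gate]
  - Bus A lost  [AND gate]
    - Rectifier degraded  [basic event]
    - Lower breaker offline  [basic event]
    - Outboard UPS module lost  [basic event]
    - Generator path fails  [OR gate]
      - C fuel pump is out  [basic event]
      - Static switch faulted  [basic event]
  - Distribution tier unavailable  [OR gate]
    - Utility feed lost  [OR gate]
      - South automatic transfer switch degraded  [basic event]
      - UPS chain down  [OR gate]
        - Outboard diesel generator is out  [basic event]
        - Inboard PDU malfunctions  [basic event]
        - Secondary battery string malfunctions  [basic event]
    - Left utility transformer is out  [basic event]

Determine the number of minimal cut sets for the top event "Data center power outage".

10

Generator path fails [OR]: union of children's cut sets → 2 cut set(s).
Bus A lost [AND]: one cut set from each child combined → 1 × 1 × 1 × 2 = 2 cut set(s).
UPS chain down [OR]: union of children's cut sets → 3 cut set(s).
Utility feed lost [OR]: union of children's cut sets → 4 cut set(s).
Distribution tier unavailable [OR]: union of children's cut sets → 5 cut set(s).
Data center power outage [AND]: one cut set from each child combined → 2 × 5 = 10 cut set(s).
Minimal cut sets: {C fuel pump is out, Lower breaker offline, Outboard UPS module lost, Rectifier degraded, South automatic transfer switch degraded}; {C fuel pump is out, Lower breaker offline, Outboard UPS module lost, Outboard diesel generator is out, Rectifier degraded}; {C fuel pump is out, Inboard PDU malfunctions, Lower breaker offline, Outboard UPS module lost, Rectifier degraded}; {C fuel pump is out, Lower breaker offline, Outboard UPS module lost, Rectifier degraded, Secondary battery string malfunctions}; {C fuel pump is out, Left utility transformer is out, Lower breaker offline, Outboard UPS module lost, Rectifier degraded}; {Lower breaker offline, Outboard UPS module lost, Rectifier degraded, South automatic transfer switch degraded, Static switch faulted}; {Lower breaker offline, Outboard UPS module lost, Outboard diesel generator is out, Rectifier degraded, Static switch faulted}; {Inboard PDU malfunctions, Lower breaker offline, Outboard UPS module lost, Rectifier degraded, Static switch faulted}; {Lower breaker offline, Outboard UPS module lost, Rectifier degraded, Secondary battery string malfunctions, Static switch faulted}; {Left utility transformer is out, Lower breaker offline, Outboard UPS module lost, Rectifier degraded, Static switch faulted}.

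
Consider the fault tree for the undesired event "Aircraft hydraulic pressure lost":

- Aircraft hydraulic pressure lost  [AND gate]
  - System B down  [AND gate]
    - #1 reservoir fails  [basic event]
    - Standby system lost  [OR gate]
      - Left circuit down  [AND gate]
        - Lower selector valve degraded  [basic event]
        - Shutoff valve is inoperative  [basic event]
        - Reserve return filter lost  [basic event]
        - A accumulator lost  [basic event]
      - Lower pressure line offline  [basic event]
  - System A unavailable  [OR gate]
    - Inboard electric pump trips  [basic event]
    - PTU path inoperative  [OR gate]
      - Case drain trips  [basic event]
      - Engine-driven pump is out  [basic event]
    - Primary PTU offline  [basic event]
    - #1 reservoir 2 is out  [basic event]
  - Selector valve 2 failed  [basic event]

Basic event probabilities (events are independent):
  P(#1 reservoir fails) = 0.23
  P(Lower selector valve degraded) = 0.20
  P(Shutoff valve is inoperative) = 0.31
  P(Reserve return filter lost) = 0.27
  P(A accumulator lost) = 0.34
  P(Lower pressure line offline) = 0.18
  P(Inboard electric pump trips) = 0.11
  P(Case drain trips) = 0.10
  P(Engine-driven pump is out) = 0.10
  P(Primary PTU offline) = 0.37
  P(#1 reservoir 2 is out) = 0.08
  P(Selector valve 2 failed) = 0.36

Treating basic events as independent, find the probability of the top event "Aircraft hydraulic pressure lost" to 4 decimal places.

P(Left circuit down) [AND] = 0.20 × 0.31 × 0.27 × 0.34 = 0.005692
P(Standby system lost) [OR] = 1 − (1−0.005692) × (1−0.18) = 0.184667
P(System B down) [AND] = 0.23 × 0.184667 = 0.042473
P(PTU path inoperative) [OR] = 1 − (1−0.10) × (1−0.10) = 0.190000
P(System A unavailable) [OR] = 1 − (1−0.11) × (1−0.190000) × (1−0.37) × (1−0.08) = 0.582166
P(Aircraft hydraulic pressure lost) [AND] = 0.042473 × 0.582166 × 0.36 = 0.008901
Rounded to 4 decimal places: P(Aircraft hydraulic pressure lost) ≈ 0.0089.

0.0089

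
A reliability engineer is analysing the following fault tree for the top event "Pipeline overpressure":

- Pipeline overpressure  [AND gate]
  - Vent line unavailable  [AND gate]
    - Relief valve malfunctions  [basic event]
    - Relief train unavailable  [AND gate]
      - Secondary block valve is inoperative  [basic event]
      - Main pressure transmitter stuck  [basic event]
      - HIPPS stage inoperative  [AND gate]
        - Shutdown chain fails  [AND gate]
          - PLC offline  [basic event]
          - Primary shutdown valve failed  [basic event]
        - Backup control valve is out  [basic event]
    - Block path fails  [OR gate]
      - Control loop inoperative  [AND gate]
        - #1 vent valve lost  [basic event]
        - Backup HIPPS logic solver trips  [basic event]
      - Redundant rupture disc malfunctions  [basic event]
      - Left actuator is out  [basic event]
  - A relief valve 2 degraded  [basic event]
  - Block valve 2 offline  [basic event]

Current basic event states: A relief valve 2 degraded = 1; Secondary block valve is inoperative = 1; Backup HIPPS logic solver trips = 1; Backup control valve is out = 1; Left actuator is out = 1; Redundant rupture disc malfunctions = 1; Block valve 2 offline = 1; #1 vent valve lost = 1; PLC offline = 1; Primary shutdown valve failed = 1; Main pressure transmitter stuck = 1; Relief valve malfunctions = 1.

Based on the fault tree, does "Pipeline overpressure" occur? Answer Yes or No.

Yes

Shutdown chain fails [AND]: PLC offline=occurs, Primary shutdown valve failed=occurs → all inputs occur → occurs.
HIPPS stage inoperative [AND]: Shutdown chain fails=occurs, Backup control valve is out=occurs → all inputs occur → occurs.
Relief train unavailable [AND]: Secondary block valve is inoperative=occurs, Main pressure transmitter stuck=occurs, HIPPS stage inoperative=occurs → all inputs occur → occurs.
Control loop inoperative [AND]: #1 vent valve lost=occurs, Backup HIPPS logic solver trips=occurs → all inputs occur → occurs.
Block path fails [OR]: Control loop inoperative=occurs, Redundant rupture disc malfunctions=occurs, Left actuator is out=occurs → at least one input occurs → occurs.
Vent line unavailable [AND]: Relief valve malfunctions=occurs, Relief train unavailable=occurs, Block path fails=occurs → all inputs occur → occurs.
Pipeline overpressure [AND]: Vent line unavailable=occurs, A relief valve 2 degraded=occurs, Block valve 2 offline=occurs → all inputs occur → occurs.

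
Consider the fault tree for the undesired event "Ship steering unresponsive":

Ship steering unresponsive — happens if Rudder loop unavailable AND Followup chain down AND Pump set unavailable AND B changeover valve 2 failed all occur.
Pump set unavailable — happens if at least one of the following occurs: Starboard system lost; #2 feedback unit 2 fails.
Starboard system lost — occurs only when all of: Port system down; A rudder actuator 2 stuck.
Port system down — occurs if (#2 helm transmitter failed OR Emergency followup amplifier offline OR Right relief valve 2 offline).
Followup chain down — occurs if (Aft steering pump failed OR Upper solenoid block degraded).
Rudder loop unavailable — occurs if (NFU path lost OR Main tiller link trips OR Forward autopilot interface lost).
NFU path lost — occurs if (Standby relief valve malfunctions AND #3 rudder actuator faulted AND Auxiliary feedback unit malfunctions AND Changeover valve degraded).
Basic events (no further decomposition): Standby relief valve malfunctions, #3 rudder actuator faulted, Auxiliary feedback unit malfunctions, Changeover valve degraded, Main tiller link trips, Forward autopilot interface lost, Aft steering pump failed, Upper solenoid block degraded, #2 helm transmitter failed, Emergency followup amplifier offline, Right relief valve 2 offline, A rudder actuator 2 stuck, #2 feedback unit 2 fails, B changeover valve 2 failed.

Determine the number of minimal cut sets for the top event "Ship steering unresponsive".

24

NFU path lost [AND]: one cut set from each child combined → 1 × 1 × 1 × 1 = 1 cut set(s).
Rudder loop unavailable [OR]: union of children's cut sets → 3 cut set(s).
Followup chain down [OR]: union of children's cut sets → 2 cut set(s).
Port system down [OR]: union of children's cut sets → 3 cut set(s).
Starboard system lost [AND]: one cut set from each child combined → 3 × 1 = 3 cut set(s).
Pump set unavailable [OR]: union of children's cut sets → 4 cut set(s).
Ship steering unresponsive [AND]: one cut set from each child combined → 3 × 2 × 4 × 1 = 24 cut set(s).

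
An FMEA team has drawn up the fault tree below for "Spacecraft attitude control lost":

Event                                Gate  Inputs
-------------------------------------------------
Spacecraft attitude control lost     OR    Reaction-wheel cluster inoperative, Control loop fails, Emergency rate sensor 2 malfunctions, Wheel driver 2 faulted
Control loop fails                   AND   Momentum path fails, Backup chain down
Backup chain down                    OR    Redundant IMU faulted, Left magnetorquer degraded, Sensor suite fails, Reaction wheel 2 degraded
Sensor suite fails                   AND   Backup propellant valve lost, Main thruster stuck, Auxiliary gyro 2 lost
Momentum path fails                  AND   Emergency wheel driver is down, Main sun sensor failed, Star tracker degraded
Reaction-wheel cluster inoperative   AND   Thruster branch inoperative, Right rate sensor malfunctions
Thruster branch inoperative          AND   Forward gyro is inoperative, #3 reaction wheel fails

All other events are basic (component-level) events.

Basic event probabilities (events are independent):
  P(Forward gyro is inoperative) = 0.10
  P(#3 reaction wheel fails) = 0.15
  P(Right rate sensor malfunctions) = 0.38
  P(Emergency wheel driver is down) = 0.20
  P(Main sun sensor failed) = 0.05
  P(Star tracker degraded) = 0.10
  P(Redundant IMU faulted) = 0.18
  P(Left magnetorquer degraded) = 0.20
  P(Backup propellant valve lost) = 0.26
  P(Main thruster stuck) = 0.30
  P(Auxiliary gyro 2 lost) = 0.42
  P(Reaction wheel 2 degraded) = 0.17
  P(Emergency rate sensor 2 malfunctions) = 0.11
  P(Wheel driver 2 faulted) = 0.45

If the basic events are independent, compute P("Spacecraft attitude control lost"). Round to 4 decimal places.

P(Thruster branch inoperative) [AND] = 0.10 × 0.15 = 0.015000
P(Reaction-wheel cluster inoperative) [AND] = 0.015000 × 0.38 = 0.005700
P(Momentum path fails) [AND] = 0.20 × 0.05 × 0.10 = 0.001000
P(Sensor suite fails) [AND] = 0.26 × 0.30 × 0.42 = 0.032760
P(Backup chain down) [OR] = 1 − (1−0.18) × (1−0.20) × (1−0.032760) × (1−0.17) = 0.473357
P(Control loop fails) [AND] = 0.001000 × 0.473357 = 0.000473
P(Spacecraft attitude control lost) [OR] = 1 − (1−0.005700) × (1−0.000473) × (1−0.11) × (1−0.45) = 0.513520
Rounded to 4 decimal places: P(Spacecraft attitude control lost) ≈ 0.5135.

0.5135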